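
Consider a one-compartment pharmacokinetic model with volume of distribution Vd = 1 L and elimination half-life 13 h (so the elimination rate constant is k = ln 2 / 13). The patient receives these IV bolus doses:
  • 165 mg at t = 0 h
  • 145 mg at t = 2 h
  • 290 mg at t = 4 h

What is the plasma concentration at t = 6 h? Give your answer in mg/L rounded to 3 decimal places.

k = ln 2 / 13 = 0.05332 per h
Dose 1 (165 mg at t=0 h): 165·exp(−0.05332·6) = 119.825 mg/L
Dose 2 (145 mg at t=2 h): 145·exp(−0.05332·4) = 117.150 mg/L
Dose 3 (290 mg at t=4 h): 290·exp(−0.05332·2) = 260.667 mg/L
C(6) = 119.825 + 117.150 + 260.667 = 497.642 mg/L

497.642 mg/L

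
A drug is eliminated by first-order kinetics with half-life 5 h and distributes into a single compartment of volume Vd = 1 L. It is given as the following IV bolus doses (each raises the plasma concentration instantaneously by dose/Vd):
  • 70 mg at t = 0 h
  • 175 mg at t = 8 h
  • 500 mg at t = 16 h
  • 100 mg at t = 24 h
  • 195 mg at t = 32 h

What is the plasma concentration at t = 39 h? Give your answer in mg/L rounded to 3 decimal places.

109.703 mg/L

k = ln 2 / 5 = 0.13863 per h
Dose 1 (70 mg at t=0 h): 70·exp(−0.13863·39) = 0.314 mg/L
Dose 2 (175 mg at t=8 h): 175·exp(−0.13863·31) = 2.380 mg/L
Dose 3 (500 mg at t=16 h): 500·exp(−0.13863·23) = 20.617 mg/L
Dose 4 (100 mg at t=24 h): 100·exp(−0.13863·15) = 12.500 mg/L
Dose 5 (195 mg at t=32 h): 195·exp(−0.13863·7) = 73.891 mg/L
C(39) = 0.314 + 2.380 + 20.617 + 12.500 + 73.891 = 109.703 mg/L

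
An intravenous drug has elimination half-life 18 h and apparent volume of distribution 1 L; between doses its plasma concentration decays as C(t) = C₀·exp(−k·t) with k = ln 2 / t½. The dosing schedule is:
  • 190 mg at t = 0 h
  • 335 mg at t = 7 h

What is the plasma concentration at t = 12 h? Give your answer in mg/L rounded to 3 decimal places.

396.021 mg/L

k = ln 2 / 18 = 0.03851 per h
Dose 1 (190 mg at t=0 h): 190·exp(−0.03851·12) = 119.692 mg/L
Dose 2 (335 mg at t=7 h): 335·exp(−0.03851·5) = 276.328 mg/L
C(12) = 119.692 + 276.328 = 396.021 mg/L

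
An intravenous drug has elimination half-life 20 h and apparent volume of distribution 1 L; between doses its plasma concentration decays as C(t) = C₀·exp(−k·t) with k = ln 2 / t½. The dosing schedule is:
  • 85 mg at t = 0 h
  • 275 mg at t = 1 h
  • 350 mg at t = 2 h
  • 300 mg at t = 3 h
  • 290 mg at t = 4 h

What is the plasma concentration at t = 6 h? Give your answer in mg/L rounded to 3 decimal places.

k = ln 2 / 20 = 0.03466 per h
Dose 1 (85 mg at t=0 h): 85·exp(−0.03466·6) = 69.041 mg/L
Dose 2 (275 mg at t=1 h): 275·exp(−0.03466·5) = 231.247 mg/L
Dose 3 (350 mg at t=2 h): 350·exp(−0.03466·4) = 304.693 mg/L
Dose 4 (300 mg at t=3 h): 300·exp(−0.03466·3) = 270.375 mg/L
Dose 5 (290 mg at t=4 h): 290·exp(−0.03466·2) = 270.580 mg/L
C(6) = 69.041 + 231.247 + 304.693 + 270.375 + 270.580 = 1145.935 mg/L

1145.935 mg/L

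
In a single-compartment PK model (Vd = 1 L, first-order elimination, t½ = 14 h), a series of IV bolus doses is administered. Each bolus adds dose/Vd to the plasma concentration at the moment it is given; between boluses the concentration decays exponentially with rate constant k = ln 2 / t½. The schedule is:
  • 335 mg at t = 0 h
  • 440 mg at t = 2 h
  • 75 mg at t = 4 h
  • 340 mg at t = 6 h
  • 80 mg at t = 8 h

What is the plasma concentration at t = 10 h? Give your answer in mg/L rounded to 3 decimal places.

907.380 mg/L

k = ln 2 / 14 = 0.04951 per h
Dose 1 (335 mg at t=0 h): 335·exp(−0.04951·10) = 204.185 mg/L
Dose 2 (440 mg at t=2 h): 440·exp(−0.04951·8) = 296.098 mg/L
Dose 3 (75 mg at t=4 h): 75·exp(−0.04951·6) = 55.725 mg/L
Dose 4 (340 mg at t=6 h): 340·exp(−0.04951·4) = 278.914 mg/L
Dose 5 (80 mg at t=8 h): 80·exp(−0.04951·2) = 72.458 mg/L
C(10) = 204.185 + 296.098 + 55.725 + 278.914 + 72.458 = 907.380 mg/L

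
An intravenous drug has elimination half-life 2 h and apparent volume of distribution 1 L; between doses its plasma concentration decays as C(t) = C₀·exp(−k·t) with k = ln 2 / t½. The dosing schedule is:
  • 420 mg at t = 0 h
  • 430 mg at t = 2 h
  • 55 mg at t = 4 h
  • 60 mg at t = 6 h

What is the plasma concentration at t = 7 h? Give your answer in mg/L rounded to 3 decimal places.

k = ln 2 / 2 = 0.34657 per h
Dose 1 (420 mg at t=0 h): 420·exp(−0.34657·7) = 37.123 mg/L
Dose 2 (430 mg at t=2 h): 430·exp(−0.34657·5) = 76.014 mg/L
Dose 3 (55 mg at t=4 h): 55·exp(−0.34657·3) = 19.445 mg/L
Dose 4 (60 mg at t=6 h): 60·exp(−0.34657·1) = 42.426 mg/L
C(7) = 37.123 + 76.014 + 19.445 + 42.426 = 175.009 mg/L

175.009 mg/L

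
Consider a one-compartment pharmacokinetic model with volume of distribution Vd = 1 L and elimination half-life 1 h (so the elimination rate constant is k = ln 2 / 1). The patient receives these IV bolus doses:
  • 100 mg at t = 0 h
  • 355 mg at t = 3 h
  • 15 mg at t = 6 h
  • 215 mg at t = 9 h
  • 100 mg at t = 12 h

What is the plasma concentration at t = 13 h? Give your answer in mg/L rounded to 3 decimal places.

63.914 mg/L

k = ln 2 / 1 = 0.69315 per h
Dose 1 (100 mg at t=0 h): 100·exp(−0.69315·13) = 0.012 mg/L
Dose 2 (355 mg at t=3 h): 355·exp(−0.69315·10) = 0.347 mg/L
Dose 3 (15 mg at t=6 h): 15·exp(−0.69315·7) = 0.117 mg/L
Dose 4 (215 mg at t=9 h): 215·exp(−0.69315·4) = 13.438 mg/L
Dose 5 (100 mg at t=12 h): 100·exp(−0.69315·1) = 50.000 mg/L
C(13) = 0.012 + 0.347 + 0.117 + 13.438 + 50.000 = 63.914 mg/L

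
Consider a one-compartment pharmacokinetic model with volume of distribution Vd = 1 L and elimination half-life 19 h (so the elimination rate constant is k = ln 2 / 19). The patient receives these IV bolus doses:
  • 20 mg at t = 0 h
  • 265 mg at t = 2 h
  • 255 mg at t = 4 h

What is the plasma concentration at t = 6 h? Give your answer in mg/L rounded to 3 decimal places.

482.144 mg/L

k = ln 2 / 19 = 0.03648 per h
Dose 1 (20 mg at t=0 h): 20·exp(−0.03648·6) = 16.068 mg/L
Dose 2 (265 mg at t=2 h): 265·exp(−0.03648·4) = 229.019 mg/L
Dose 3 (255 mg at t=4 h): 255·exp(−0.03648·2) = 237.057 mg/L
C(6) = 16.068 + 229.019 + 237.057 = 482.144 mg/L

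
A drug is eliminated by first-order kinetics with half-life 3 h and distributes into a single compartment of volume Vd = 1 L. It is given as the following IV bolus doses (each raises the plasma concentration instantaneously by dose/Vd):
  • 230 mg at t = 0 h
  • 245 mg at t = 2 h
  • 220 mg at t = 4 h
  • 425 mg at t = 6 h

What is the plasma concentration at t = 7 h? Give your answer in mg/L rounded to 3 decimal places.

570.131 mg/L

k = ln 2 / 3 = 0.23105 per h
Dose 1 (230 mg at t=0 h): 230·exp(−0.23105·7) = 45.638 mg/L
Dose 2 (245 mg at t=2 h): 245·exp(−0.23105·5) = 77.170 mg/L
Dose 3 (220 mg at t=4 h): 220·exp(−0.23105·3) = 110.000 mg/L
Dose 4 (425 mg at t=6 h): 425·exp(−0.23105·1) = 337.323 mg/L
C(7) = 45.638 + 77.170 + 110.000 + 337.323 = 570.131 mg/L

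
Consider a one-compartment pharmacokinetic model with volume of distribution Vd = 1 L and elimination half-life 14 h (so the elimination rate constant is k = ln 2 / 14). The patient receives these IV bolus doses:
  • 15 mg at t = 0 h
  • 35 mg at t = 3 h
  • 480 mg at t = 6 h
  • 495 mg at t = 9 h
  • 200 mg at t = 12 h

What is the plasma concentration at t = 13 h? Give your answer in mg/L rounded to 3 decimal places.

k = ln 2 / 14 = 0.04951 per h
Dose 1 (15 mg at t=0 h): 15·exp(−0.04951·13) = 7.881 mg/L
Dose 2 (35 mg at t=3 h): 35·exp(−0.04951·10) = 21.333 mg/L
Dose 3 (480 mg at t=6 h): 480·exp(−0.04951·7) = 339.411 mg/L
Dose 4 (495 mg at t=9 h): 495·exp(−0.04951·4) = 406.066 mg/L
Dose 5 (200 mg at t=12 h): 200·exp(−0.04951·1) = 190.339 mg/L
C(13) = 7.881 + 21.333 + 339.411 + 406.066 + 190.339 = 965.030 mg/L

965.030 mg/L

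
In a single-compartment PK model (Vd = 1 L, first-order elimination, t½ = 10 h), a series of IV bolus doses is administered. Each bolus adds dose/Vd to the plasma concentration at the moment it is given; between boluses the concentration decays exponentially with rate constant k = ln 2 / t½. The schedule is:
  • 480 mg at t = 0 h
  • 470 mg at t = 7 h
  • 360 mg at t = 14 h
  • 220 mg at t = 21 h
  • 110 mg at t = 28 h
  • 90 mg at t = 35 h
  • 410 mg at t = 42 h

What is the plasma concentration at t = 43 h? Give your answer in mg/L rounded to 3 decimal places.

k = ln 2 / 10 = 0.06931 per h
Dose 1 (480 mg at t=0 h): 480·exp(−0.06931·43) = 24.368 mg/L
Dose 2 (470 mg at t=7 h): 470·exp(−0.06931·36) = 38.761 mg/L
Dose 3 (360 mg at t=14 h): 360·exp(−0.06931·29) = 48.230 mg/L
Dose 4 (220 mg at t=21 h): 220·exp(−0.06931·22) = 47.880 mg/L
Dose 5 (110 mg at t=28 h): 110·exp(−0.06931·15) = 38.891 mg/L
Dose 6 (90 mg at t=35 h): 90·exp(−0.06931·8) = 51.691 mg/L
Dose 7 (410 mg at t=42 h): 410·exp(−0.06931·1) = 382.544 mg/L
C(43) = 24.368 + 38.761 + 48.230 + 47.880 + 38.891 + 51.691 + 382.544 = 632.364 mg/L

632.364 mg/L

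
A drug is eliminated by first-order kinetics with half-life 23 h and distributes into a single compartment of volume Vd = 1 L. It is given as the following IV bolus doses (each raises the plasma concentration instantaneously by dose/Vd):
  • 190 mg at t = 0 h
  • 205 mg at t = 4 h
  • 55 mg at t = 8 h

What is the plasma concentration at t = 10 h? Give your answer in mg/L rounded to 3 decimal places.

363.436 mg/L

k = ln 2 / 23 = 0.03014 per h
Dose 1 (190 mg at t=0 h): 190·exp(−0.03014·10) = 140.563 mg/L
Dose 2 (205 mg at t=4 h): 205·exp(−0.03014·6) = 171.090 mg/L
Dose 3 (55 mg at t=8 h): 55·exp(−0.03014·2) = 51.783 mg/L
C(10) = 140.563 + 171.090 + 51.783 = 363.436 mg/L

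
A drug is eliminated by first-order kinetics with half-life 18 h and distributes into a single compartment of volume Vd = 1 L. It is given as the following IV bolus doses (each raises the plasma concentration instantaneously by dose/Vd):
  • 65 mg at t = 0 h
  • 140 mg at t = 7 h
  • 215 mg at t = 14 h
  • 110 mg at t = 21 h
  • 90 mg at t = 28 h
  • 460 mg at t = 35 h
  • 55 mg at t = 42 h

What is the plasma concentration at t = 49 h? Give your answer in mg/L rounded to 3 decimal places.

481.308 mg/L

k = ln 2 / 18 = 0.03851 per h
Dose 1 (65 mg at t=0 h): 65·exp(−0.03851·49) = 9.850 mg/L
Dose 2 (140 mg at t=7 h): 140·exp(−0.03851·42) = 27.780 mg/L
Dose 3 (215 mg at t=14 h): 215·exp(−0.03851·35) = 55.860 mg/L
Dose 4 (110 mg at t=21 h): 110·exp(−0.03851·28) = 37.422 mg/L
Dose 5 (90 mg at t=28 h): 90·exp(−0.03851·21) = 40.090 mg/L
Dose 6 (460 mg at t=35 h): 460·exp(−0.03851·14) = 268.302 mg/L
Dose 7 (55 mg at t=42 h): 55·exp(−0.03851·7) = 42.004 mg/L
C(49) = 9.850 + 27.780 + 55.860 + 37.422 + 40.090 + 268.302 + 42.004 = 481.308 mg/L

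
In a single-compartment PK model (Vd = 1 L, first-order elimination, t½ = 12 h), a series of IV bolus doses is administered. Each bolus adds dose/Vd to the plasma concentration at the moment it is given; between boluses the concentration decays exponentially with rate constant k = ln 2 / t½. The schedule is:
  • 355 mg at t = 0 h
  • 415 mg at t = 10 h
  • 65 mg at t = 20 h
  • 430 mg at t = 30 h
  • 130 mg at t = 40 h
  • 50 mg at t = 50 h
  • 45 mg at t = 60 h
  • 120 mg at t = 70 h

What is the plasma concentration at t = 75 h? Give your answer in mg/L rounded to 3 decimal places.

186.885 mg/L

k = ln 2 / 12 = 0.05776 per h
Dose 1 (355 mg at t=0 h): 355·exp(−0.05776·75) = 4.664 mg/L
Dose 2 (415 mg at t=10 h): 415·exp(−0.05776·65) = 9.716 mg/L
Dose 3 (65 mg at t=20 h): 65·exp(−0.05776·55) = 2.711 mg/L
Dose 4 (430 mg at t=30 h): 430·exp(−0.05776·45) = 31.960 mg/L
Dose 5 (130 mg at t=40 h): 130·exp(−0.05776·35) = 17.216 mg/L
Dose 6 (50 mg at t=50 h): 50·exp(−0.05776·25) = 11.798 mg/L
Dose 7 (45 mg at t=60 h): 45·exp(−0.05776·15) = 18.920 mg/L
Dose 8 (120 mg at t=70 h): 120·exp(−0.05776·5) = 89.898 mg/L
C(75) = 4.664 + 9.716 + 2.711 + 31.960 + 17.216 + 11.798 + 18.920 + 89.898 = 186.885 mg/L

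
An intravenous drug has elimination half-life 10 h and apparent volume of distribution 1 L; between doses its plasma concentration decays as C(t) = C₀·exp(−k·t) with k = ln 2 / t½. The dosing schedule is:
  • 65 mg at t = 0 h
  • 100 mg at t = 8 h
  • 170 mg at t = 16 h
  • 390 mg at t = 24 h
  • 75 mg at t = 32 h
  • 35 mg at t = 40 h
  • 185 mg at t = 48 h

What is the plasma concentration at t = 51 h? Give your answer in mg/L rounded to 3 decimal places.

k = ln 2 / 10 = 0.06931 per h
Dose 1 (65 mg at t=0 h): 65·exp(−0.06931·51) = 1.895 mg/L
Dose 2 (100 mg at t=8 h): 100·exp(−0.06931·43) = 5.077 mg/L
Dose 3 (170 mg at t=16 h): 170·exp(−0.06931·35) = 15.026 mg/L
Dose 4 (390 mg at t=24 h): 390·exp(−0.06931·27) = 60.018 mg/L
Dose 5 (75 mg at t=32 h): 75·exp(−0.06931·19) = 20.096 mg/L
Dose 6 (35 mg at t=40 h): 35·exp(−0.06931·11) = 16.328 mg/L
Dose 7 (185 mg at t=48 h): 185·exp(−0.06931·3) = 150.267 mg/L
C(51) = 1.895 + 5.077 + 15.026 + 60.018 + 20.096 + 16.328 + 150.267 = 268.707 mg/L

268.707 mg/L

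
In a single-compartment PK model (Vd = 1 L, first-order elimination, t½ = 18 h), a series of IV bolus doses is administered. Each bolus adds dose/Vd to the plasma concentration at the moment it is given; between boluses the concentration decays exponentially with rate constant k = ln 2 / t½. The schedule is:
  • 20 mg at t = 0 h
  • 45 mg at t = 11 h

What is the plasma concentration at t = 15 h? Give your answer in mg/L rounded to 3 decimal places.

49.801 mg/L

k = ln 2 / 18 = 0.03851 per h
Dose 1 (20 mg at t=0 h): 20·exp(−0.03851·15) = 11.225 mg/L
Dose 2 (45 mg at t=11 h): 45·exp(−0.03851·4) = 38.576 mg/L
C(15) = 11.225 + 38.576 = 49.801 mg/L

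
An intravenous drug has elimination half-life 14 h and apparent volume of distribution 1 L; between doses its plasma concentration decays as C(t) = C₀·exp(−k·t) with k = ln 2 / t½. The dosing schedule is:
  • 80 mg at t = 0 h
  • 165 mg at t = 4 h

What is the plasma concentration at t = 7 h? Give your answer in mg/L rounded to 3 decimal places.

k = ln 2 / 14 = 0.04951 per h
Dose 1 (80 mg at t=0 h): 80·exp(−0.04951·7) = 56.569 mg/L
Dose 2 (165 mg at t=4 h): 165·exp(−0.04951·3) = 142.226 mg/L
C(7) = 56.569 + 142.226 = 198.794 mg/L

198.794 mg/L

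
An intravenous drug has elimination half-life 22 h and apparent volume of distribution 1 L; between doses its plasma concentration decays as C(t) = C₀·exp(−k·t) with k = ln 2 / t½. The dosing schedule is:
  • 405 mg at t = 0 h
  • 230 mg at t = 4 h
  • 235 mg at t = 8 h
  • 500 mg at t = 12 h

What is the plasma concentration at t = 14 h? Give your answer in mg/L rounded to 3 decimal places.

k = ln 2 / 22 = 0.03151 per h
Dose 1 (405 mg at t=0 h): 405·exp(−0.03151·14) = 260.550 mg/L
Dose 2 (230 mg at t=4 h): 230·exp(−0.03151·10) = 167.840 mg/L
Dose 3 (235 mg at t=8 h): 235·exp(−0.03151·6) = 194.522 mg/L
Dose 4 (500 mg at t=12 h): 500·exp(−0.03151·2) = 469.465 mg/L
C(14) = 260.550 + 167.840 + 194.522 + 469.465 = 1092.377 mg/L

1092.377 mg/L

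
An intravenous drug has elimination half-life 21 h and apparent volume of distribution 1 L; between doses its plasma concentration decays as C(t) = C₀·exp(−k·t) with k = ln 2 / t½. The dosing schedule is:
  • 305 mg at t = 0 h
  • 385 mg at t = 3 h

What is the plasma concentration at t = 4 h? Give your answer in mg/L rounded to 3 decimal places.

k = ln 2 / 21 = 0.03301 per h
Dose 1 (305 mg at t=0 h): 305·exp(−0.03301·4) = 267.277 mg/L
Dose 2 (385 mg at t=3 h): 385·exp(−0.03301·1) = 372.500 mg/L
C(4) = 267.277 + 372.500 = 639.776 mg/L

639.776 mg/L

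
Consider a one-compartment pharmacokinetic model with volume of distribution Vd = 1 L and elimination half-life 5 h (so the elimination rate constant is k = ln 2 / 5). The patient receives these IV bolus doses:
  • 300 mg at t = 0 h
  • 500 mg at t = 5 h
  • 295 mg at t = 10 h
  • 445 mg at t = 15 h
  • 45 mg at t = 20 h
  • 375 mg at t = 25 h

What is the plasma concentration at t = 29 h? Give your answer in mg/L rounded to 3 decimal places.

336.712 mg/L

k = ln 2 / 5 = 0.13863 per h
Dose 1 (300 mg at t=0 h): 300·exp(−0.13863·29) = 5.385 mg/L
Dose 2 (500 mg at t=5 h): 500·exp(−0.13863·24) = 17.948 mg/L
Dose 3 (295 mg at t=10 h): 295·exp(−0.13863·19) = 21.179 mg/L
Dose 4 (445 mg at t=15 h): 445·exp(−0.13863·14) = 63.896 mg/L
Dose 5 (45 mg at t=20 h): 45·exp(−0.13863·9) = 12.923 mg/L
Dose 6 (375 mg at t=25 h): 375·exp(−0.13863·4) = 215.381 mg/L
C(29) = 5.385 + 17.948 + 21.179 + 63.896 + 12.923 + 215.381 = 336.712 mg/L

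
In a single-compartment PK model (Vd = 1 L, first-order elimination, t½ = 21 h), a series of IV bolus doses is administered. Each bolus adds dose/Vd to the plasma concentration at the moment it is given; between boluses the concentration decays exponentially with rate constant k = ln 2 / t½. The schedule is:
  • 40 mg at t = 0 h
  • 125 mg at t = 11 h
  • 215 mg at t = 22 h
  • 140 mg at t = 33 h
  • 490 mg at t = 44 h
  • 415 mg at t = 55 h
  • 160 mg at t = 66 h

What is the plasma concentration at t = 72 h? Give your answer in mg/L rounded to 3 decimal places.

662.823 mg/L

k = ln 2 / 21 = 0.03301 per h
Dose 1 (40 mg at t=0 h): 40·exp(−0.03301·72) = 3.715 mg/L
Dose 2 (125 mg at t=11 h): 125·exp(−0.03301·61) = 16.691 mg/L
Dose 3 (215 mg at t=22 h): 215·exp(−0.03301·50) = 41.276 mg/L
Dose 4 (140 mg at t=33 h): 140·exp(−0.03301·39) = 38.643 mg/L
Dose 5 (490 mg at t=44 h): 490·exp(−0.03301·28) = 194.457 mg/L
Dose 6 (415 mg at t=55 h): 415·exp(−0.03301·17) = 236.787 mg/L
Dose 7 (160 mg at t=66 h): 160·exp(−0.03301·6) = 131.254 mg/L
C(72) = 3.715 + 16.691 + 41.276 + 38.643 + 194.457 + 236.787 + 131.254 = 662.823 mg/L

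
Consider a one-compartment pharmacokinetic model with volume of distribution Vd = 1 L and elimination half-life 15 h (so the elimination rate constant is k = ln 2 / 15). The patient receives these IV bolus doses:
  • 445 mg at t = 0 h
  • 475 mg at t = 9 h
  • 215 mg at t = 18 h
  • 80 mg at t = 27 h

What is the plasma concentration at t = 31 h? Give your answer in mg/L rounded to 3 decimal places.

k = ln 2 / 15 = 0.04621 per h
Dose 1 (445 mg at t=0 h): 445·exp(−0.04621·31) = 106.226 mg/L
Dose 2 (475 mg at t=9 h): 475·exp(−0.04621·22) = 171.863 mg/L
Dose 3 (215 mg at t=18 h): 215·exp(−0.04621·13) = 117.909 mg/L
Dose 4 (80 mg at t=27 h): 80·exp(−0.04621·4) = 66.499 mg/L
C(31) = 106.226 + 171.863 + 117.909 + 66.499 = 462.497 mg/L

462.497 mg/L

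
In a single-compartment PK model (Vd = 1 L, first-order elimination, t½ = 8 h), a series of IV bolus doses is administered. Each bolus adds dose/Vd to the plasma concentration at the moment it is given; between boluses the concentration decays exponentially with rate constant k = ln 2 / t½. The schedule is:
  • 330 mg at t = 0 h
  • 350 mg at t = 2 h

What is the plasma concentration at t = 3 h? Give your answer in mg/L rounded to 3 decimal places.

575.416 mg/L

k = ln 2 / 8 = 0.08664 per h
Dose 1 (330 mg at t=0 h): 330·exp(−0.08664·3) = 254.465 mg/L
Dose 2 (350 mg at t=2 h): 350·exp(−0.08664·1) = 320.951 mg/L
C(3) = 254.465 + 320.951 = 575.416 mg/L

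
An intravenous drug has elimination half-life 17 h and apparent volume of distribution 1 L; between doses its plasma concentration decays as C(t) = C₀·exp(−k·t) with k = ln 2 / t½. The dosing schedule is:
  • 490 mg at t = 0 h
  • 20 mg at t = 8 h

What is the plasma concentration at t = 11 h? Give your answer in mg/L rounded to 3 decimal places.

330.602 mg/L

k = ln 2 / 17 = 0.04077 per h
Dose 1 (490 mg at t=0 h): 490·exp(−0.04077·11) = 312.905 mg/L
Dose 2 (20 mg at t=8 h): 20·exp(−0.04077·3) = 17.697 mg/L
C(11) = 312.905 + 17.697 = 330.602 mg/L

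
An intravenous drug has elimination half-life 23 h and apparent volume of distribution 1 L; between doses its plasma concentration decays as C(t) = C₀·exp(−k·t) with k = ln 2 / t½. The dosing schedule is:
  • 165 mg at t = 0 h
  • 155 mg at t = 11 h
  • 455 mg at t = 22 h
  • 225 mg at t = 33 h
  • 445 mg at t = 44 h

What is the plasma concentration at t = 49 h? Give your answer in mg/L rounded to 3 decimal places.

810.338 mg/L

k = ln 2 / 23 = 0.03014 per h
Dose 1 (165 mg at t=0 h): 165·exp(−0.03014·49) = 37.684 mg/L
Dose 2 (155 mg at t=11 h): 155·exp(−0.03014·38) = 49.315 mg/L
Dose 3 (455 mg at t=22 h): 455·exp(−0.03014·27) = 201.664 mg/L
Dose 4 (225 mg at t=33 h): 225·exp(−0.03014·16) = 138.922 mg/L
Dose 5 (445 mg at t=44 h): 445·exp(−0.03014·5) = 382.753 mg/L
C(49) = 37.684 + 49.315 + 201.664 + 138.922 + 382.753 = 810.338 mg/L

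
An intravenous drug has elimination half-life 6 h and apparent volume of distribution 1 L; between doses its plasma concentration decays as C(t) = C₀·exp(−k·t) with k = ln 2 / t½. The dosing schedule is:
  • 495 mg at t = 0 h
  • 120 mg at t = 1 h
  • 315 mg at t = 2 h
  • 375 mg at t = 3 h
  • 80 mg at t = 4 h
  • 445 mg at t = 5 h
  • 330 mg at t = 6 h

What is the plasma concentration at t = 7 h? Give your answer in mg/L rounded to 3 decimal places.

k = ln 2 / 6 = 0.11552 per h
Dose 1 (495 mg at t=0 h): 495·exp(−0.11552·7) = 220.497 mg/L
Dose 2 (120 mg at t=1 h): 120·exp(−0.11552·6) = 60.000 mg/L
Dose 3 (315 mg at t=2 h): 315·exp(−0.11552·5) = 176.788 mg/L
Dose 4 (375 mg at t=3 h): 375·exp(−0.11552·4) = 236.235 mg/L
Dose 5 (80 mg at t=4 h): 80·exp(−0.11552·3) = 56.569 mg/L
Dose 6 (445 mg at t=5 h): 445·exp(−0.11552·2) = 353.197 mg/L
Dose 7 (330 mg at t=6 h): 330·exp(−0.11552·1) = 293.997 mg/L
C(7) = 220.497 + 60.000 + 176.788 + 236.235 + 56.569 + 353.197 + 293.997 = 1397.282 mg/L

1397.282 mg/L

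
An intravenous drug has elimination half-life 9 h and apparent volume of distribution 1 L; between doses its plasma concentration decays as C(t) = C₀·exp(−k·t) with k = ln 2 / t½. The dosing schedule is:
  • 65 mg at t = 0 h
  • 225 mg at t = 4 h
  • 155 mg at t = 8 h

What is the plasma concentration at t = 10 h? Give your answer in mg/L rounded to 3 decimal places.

304.705 mg/L

k = ln 2 / 9 = 0.07702 per h
Dose 1 (65 mg at t=0 h): 65·exp(−0.07702·10) = 30.091 mg/L
Dose 2 (225 mg at t=4 h): 225·exp(−0.07702·6) = 141.741 mg/L
Dose 3 (155 mg at t=8 h): 155·exp(−0.07702·2) = 132.873 mg/L
C(10) = 30.091 + 141.741 + 132.873 = 304.705 mg/L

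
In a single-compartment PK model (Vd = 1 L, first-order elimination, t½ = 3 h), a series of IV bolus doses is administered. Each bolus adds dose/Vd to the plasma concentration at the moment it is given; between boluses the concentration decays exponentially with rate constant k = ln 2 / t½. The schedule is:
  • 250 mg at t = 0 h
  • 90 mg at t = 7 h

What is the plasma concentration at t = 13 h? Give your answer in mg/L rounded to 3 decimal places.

k = ln 2 / 3 = 0.23105 per h
Dose 1 (250 mg at t=0 h): 250·exp(−0.23105·13) = 12.402 mg/L
Dose 2 (90 mg at t=7 h): 90·exp(−0.23105·6) = 22.500 mg/L
C(13) = 12.402 + 22.500 = 34.902 mg/L

34.902 mg/L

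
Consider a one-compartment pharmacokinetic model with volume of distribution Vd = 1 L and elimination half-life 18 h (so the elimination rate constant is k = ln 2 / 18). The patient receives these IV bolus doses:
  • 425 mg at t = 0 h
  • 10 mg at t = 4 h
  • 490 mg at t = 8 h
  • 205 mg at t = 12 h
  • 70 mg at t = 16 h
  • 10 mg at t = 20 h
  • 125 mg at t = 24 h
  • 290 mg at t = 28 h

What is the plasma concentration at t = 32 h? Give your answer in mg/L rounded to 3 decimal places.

k = ln 2 / 18 = 0.03851 per h
Dose 1 (425 mg at t=0 h): 425·exp(−0.03851·32) = 123.944 mg/L
Dose 2 (10 mg at t=4 h): 10·exp(−0.03851·28) = 3.402 mg/L
Dose 3 (490 mg at t=8 h): 490·exp(−0.03851·24) = 194.457 mg/L
Dose 4 (205 mg at t=12 h): 205·exp(−0.03851·20) = 94.902 mg/L
Dose 5 (70 mg at t=16 h): 70·exp(−0.03851·16) = 37.802 mg/L
Dose 6 (10 mg at t=20 h): 10·exp(−0.03851·12) = 6.300 mg/L
Dose 7 (125 mg at t=24 h): 125·exp(−0.03851·8) = 91.858 mg/L
Dose 8 (290 mg at t=28 h): 290·exp(−0.03851·4) = 248.601 mg/L
C(32) = 123.944 + 3.402 + 194.457 + 94.902 + 37.802 + 6.300 + 91.858 + 248.601 = 801.265 mg/L

801.265 mg/L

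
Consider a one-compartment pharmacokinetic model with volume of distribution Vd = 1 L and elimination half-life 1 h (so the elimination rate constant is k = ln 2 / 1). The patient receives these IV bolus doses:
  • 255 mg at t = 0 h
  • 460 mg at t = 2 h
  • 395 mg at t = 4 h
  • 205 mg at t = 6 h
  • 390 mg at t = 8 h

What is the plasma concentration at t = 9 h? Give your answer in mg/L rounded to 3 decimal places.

k = ln 2 / 1 = 0.69315 per h
Dose 1 (255 mg at t=0 h): 255·exp(−0.69315·9) = 0.498 mg/L
Dose 2 (460 mg at t=2 h): 460·exp(−0.69315·7) = 3.594 mg/L
Dose 3 (395 mg at t=4 h): 395·exp(−0.69315·5) = 12.344 mg/L
Dose 4 (205 mg at t=6 h): 205·exp(−0.69315·3) = 25.625 mg/L
Dose 5 (390 mg at t=8 h): 390·exp(−0.69315·1) = 195.000 mg/L
C(9) = 0.498 + 3.594 + 12.344 + 25.625 + 195.000 = 237.061 mg/L

237.061 mg/L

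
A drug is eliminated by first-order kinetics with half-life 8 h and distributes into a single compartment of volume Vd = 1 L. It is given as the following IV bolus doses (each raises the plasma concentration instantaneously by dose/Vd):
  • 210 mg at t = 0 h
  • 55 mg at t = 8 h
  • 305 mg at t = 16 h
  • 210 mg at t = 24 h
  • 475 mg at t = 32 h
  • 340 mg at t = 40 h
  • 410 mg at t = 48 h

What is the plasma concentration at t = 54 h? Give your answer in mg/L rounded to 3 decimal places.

k = ln 2 / 8 = 0.08664 per h
Dose 1 (210 mg at t=0 h): 210·exp(−0.08664·54) = 1.951 mg/L
Dose 2 (55 mg at t=8 h): 55·exp(−0.08664·46) = 1.022 mg/L
Dose 3 (305 mg at t=16 h): 305·exp(−0.08664·38) = 11.335 mg/L
Dose 4 (210 mg at t=24 h): 210·exp(−0.08664·30) = 15.608 mg/L
Dose 5 (475 mg at t=32 h): 475·exp(−0.08664·22) = 70.609 mg/L
Dose 6 (340 mg at t=40 h): 340·exp(−0.08664·14) = 101.083 mg/L
Dose 7 (410 mg at t=48 h): 410·exp(−0.08664·6) = 243.787 mg/L
C(54) = 1.951 + 1.022 + 11.335 + 15.608 + 70.609 + 101.083 + 243.787 = 445.395 mg/L

445.395 mg/L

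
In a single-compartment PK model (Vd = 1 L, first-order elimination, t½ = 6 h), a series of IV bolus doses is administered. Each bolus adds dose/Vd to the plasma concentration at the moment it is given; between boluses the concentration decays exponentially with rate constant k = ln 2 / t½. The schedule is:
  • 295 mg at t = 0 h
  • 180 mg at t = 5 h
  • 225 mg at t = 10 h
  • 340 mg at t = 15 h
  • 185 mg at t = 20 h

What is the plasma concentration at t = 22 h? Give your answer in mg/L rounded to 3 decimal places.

k = ln 2 / 6 = 0.11552 per h
Dose 1 (295 mg at t=0 h): 295·exp(−0.11552·22) = 23.230 mg/L
Dose 2 (180 mg at t=5 h): 180·exp(−0.11552·17) = 25.255 mg/L
Dose 3 (225 mg at t=10 h): 225·exp(−0.11552·12) = 56.250 mg/L
Dose 4 (340 mg at t=15 h): 340·exp(−0.11552·7) = 151.453 mg/L
Dose 5 (185 mg at t=20 h): 185·exp(−0.11552·2) = 146.835 mg/L
C(22) = 23.230 + 25.255 + 56.250 + 151.453 + 146.835 = 403.023 mg/L

403.023 mg/L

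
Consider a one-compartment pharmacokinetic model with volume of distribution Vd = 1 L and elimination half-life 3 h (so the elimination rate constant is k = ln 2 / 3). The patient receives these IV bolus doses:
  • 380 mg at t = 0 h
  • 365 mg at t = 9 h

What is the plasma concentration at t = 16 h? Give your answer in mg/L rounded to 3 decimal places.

k = ln 2 / 3 = 0.23105 per h
Dose 1 (380 mg at t=0 h): 380·exp(−0.23105·16) = 9.425 mg/L
Dose 2 (365 mg at t=9 h): 365·exp(−0.23105·7) = 72.425 mg/L
C(16) = 9.425 + 72.425 = 81.850 mg/L

81.850 mg/L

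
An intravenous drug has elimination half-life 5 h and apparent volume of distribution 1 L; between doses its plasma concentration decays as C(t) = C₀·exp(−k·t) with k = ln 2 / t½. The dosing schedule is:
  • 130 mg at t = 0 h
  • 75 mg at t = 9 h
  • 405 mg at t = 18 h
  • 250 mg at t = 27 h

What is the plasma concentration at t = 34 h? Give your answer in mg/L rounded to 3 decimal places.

142.314 mg/L

k = ln 2 / 5 = 0.13863 per h
Dose 1 (130 mg at t=0 h): 130·exp(−0.13863·34) = 1.167 mg/L
Dose 2 (75 mg at t=9 h): 75·exp(−0.13863·25) = 2.344 mg/L
Dose 3 (405 mg at t=18 h): 405·exp(−0.13863·16) = 44.072 mg/L
Dose 4 (250 mg at t=27 h): 250·exp(−0.13863·7) = 94.732 mg/L
C(34) = 1.167 + 2.344 + 44.072 + 94.732 = 142.314 mg/L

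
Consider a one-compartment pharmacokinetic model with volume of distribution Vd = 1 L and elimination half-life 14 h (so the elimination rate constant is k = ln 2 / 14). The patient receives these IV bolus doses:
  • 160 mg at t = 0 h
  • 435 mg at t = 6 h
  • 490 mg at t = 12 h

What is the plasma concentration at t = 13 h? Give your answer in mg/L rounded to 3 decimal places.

k = ln 2 / 14 = 0.04951 per h
Dose 1 (160 mg at t=0 h): 160·exp(−0.04951·13) = 84.061 mg/L
Dose 2 (435 mg at t=6 h): 435·exp(−0.04951·7) = 307.591 mg/L
Dose 3 (490 mg at t=12 h): 490·exp(−0.04951·1) = 466.331 mg/L
C(13) = 84.061 + 307.591 + 466.331 = 857.983 mg/L

857.983 mg/L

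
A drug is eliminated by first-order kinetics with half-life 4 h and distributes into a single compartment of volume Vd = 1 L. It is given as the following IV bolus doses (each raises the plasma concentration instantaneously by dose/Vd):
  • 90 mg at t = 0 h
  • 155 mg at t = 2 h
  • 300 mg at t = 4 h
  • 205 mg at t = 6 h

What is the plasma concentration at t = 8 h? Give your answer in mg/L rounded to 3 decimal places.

k = ln 2 / 4 = 0.17329 per h
Dose 1 (90 mg at t=0 h): 90·exp(−0.17329·8) = 22.500 mg/L
Dose 2 (155 mg at t=2 h): 155·exp(−0.17329·6) = 54.801 mg/L
Dose 3 (300 mg at t=4 h): 300·exp(−0.17329·4) = 150.000 mg/L
Dose 4 (205 mg at t=6 h): 205·exp(−0.17329·2) = 144.957 mg/L
C(8) = 22.500 + 54.801 + 150.000 + 144.957 = 372.258 mg/L

372.258 mg/L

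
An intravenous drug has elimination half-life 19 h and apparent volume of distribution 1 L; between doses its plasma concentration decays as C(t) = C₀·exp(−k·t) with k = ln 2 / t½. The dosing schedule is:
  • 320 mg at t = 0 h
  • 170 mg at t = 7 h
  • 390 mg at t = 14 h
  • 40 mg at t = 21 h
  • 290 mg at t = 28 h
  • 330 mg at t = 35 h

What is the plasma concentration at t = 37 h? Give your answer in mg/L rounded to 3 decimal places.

846.328 mg/L

k = ln 2 / 19 = 0.03648 per h
Dose 1 (320 mg at t=0 h): 320·exp(−0.03648·37) = 82.972 mg/L
Dose 2 (170 mg at t=7 h): 170·exp(−0.03648·30) = 56.903 mg/L
Dose 3 (390 mg at t=14 h): 390·exp(−0.03648·23) = 168.523 mg/L
Dose 4 (40 mg at t=21 h): 40·exp(−0.03648·16) = 22.313 mg/L
Dose 5 (290 mg at t=28 h): 290·exp(−0.03648·9) = 208.836 mg/L
Dose 6 (330 mg at t=35 h): 330·exp(−0.03648·2) = 306.780 mg/L
C(37) = 82.972 + 56.903 + 168.523 + 22.313 + 208.836 + 306.780 = 846.328 mg/L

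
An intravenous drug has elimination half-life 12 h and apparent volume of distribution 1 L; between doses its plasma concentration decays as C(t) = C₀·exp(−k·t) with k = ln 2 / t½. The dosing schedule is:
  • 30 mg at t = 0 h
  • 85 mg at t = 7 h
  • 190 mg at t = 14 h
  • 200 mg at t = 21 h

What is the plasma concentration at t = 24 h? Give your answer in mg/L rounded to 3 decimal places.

k = ln 2 / 12 = 0.05776 per h
Dose 1 (30 mg at t=0 h): 30·exp(−0.05776·24) = 7.500 mg/L
Dose 2 (85 mg at t=7 h): 85·exp(−0.05776·17) = 31.839 mg/L
Dose 3 (190 mg at t=14 h): 190·exp(−0.05776·10) = 106.634 mg/L
Dose 4 (200 mg at t=21 h): 200·exp(−0.05776·3) = 168.179 mg/L
C(24) = 7.500 + 31.839 + 106.634 + 168.179 = 314.152 mg/L

314.152 mg/L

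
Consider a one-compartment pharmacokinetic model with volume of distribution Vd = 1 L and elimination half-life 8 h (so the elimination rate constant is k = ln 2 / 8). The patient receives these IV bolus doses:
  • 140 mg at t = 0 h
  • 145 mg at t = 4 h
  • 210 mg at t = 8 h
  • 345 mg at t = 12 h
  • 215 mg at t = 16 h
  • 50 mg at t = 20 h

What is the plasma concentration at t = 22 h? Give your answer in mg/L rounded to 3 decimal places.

428.666 mg/L

k = ln 2 / 8 = 0.08664 per h
Dose 1 (140 mg at t=0 h): 140·exp(−0.08664·22) = 20.811 mg/L
Dose 2 (145 mg at t=4 h): 145·exp(−0.08664·18) = 30.482 mg/L
Dose 3 (210 mg at t=8 h): 210·exp(−0.08664·14) = 62.433 mg/L
Dose 4 (345 mg at t=12 h): 345·exp(−0.08664·10) = 145.055 mg/L
Dose 5 (215 mg at t=16 h): 215·exp(−0.08664·6) = 127.840 mg/L
Dose 6 (50 mg at t=20 h): 50·exp(−0.08664·2) = 42.045 mg/L
C(22) = 20.811 + 30.482 + 62.433 + 145.055 + 127.840 + 42.045 = 428.666 mg/L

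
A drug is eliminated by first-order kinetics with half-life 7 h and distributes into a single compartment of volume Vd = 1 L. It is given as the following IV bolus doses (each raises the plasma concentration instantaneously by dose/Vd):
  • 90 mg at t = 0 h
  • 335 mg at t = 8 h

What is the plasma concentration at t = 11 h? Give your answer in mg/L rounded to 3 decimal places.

k = ln 2 / 7 = 0.09902 per h
Dose 1 (90 mg at t=0 h): 90·exp(−0.09902·11) = 30.283 mg/L
Dose 2 (335 mg at t=8 h): 335·exp(−0.09902·3) = 248.904 mg/L
C(11) = 30.283 + 248.904 = 279.187 mg/L

279.187 mg/L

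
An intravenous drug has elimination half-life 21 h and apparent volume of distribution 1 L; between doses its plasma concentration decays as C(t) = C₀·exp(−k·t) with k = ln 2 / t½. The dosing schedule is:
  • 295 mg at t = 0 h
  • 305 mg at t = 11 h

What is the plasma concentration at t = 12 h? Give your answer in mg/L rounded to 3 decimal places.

k = ln 2 / 21 = 0.03301 per h
Dose 1 (295 mg at t=0 h): 295·exp(−0.03301·12) = 198.520 mg/L
Dose 2 (305 mg at t=11 h): 305·exp(−0.03301·1) = 295.097 mg/L
C(12) = 198.520 + 295.097 = 493.617 mg/L

493.617 mg/L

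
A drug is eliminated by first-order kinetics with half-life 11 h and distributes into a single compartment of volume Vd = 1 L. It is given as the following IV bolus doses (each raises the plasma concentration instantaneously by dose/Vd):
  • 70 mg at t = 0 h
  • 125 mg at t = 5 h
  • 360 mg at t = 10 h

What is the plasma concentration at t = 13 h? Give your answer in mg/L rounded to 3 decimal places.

404.352 mg/L

k = ln 2 / 11 = 0.06301 per h
Dose 1 (70 mg at t=0 h): 70·exp(−0.06301·13) = 30.856 mg/L
Dose 2 (125 mg at t=5 h): 125·exp(−0.06301·8) = 75.506 mg/L
Dose 3 (360 mg at t=10 h): 360·exp(−0.06301·3) = 297.991 mg/L
C(13) = 30.856 + 75.506 + 297.991 = 404.352 mg/L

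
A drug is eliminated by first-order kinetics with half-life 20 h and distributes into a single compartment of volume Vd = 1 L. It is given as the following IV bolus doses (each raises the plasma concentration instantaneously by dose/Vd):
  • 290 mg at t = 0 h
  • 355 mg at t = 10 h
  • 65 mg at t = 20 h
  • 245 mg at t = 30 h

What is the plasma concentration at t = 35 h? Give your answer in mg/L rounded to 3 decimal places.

480.145 mg/L

k = ln 2 / 20 = 0.03466 per h
Dose 1 (290 mg at t=0 h): 290·exp(−0.03466·35) = 86.218 mg/L
Dose 2 (355 mg at t=10 h): 355·exp(−0.03466·25) = 149.259 mg/L
Dose 3 (65 mg at t=20 h): 65·exp(−0.03466·15) = 38.649 mg/L
Dose 4 (245 mg at t=30 h): 245·exp(−0.03466·5) = 206.020 mg/L
C(35) = 86.218 + 149.259 + 38.649 + 206.020 = 480.145 mg/L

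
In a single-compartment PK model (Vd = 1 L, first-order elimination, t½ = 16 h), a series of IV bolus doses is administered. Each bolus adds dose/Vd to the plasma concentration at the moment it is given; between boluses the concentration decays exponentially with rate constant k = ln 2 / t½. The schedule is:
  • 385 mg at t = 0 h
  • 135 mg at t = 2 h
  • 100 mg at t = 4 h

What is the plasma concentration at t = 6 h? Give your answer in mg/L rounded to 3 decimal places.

502.097 mg/L

k = ln 2 / 16 = 0.04332 per h
Dose 1 (385 mg at t=0 h): 385·exp(−0.04332·6) = 296.876 mg/L
Dose 2 (135 mg at t=2 h): 135·exp(−0.04332·4) = 113.521 mg/L
Dose 3 (100 mg at t=4 h): 100·exp(−0.04332·2) = 91.700 mg/L
C(6) = 296.876 + 113.521 + 91.700 = 502.097 mg/L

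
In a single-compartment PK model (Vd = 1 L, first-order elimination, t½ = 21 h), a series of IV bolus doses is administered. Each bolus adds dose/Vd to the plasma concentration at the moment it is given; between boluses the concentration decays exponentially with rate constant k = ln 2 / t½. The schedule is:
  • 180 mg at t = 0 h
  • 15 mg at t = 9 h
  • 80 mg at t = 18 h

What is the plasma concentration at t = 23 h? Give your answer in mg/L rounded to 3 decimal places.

161.529 mg/L

k = ln 2 / 21 = 0.03301 per h
Dose 1 (180 mg at t=0 h): 180·exp(−0.03301·23) = 84.251 mg/L
Dose 2 (15 mg at t=9 h): 15·exp(−0.03301·14) = 9.449 mg/L
Dose 3 (80 mg at t=18 h): 80·exp(−0.03301·5) = 67.829 mg/L
C(23) = 84.251 + 9.449 + 67.829 = 161.529 mg/L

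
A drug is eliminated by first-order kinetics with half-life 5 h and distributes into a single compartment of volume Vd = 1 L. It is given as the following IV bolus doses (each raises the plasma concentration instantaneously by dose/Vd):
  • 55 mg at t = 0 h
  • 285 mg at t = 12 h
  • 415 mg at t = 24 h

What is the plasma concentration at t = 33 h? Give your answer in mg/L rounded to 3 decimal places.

k = ln 2 / 5 = 0.13863 per h
Dose 1 (55 mg at t=0 h): 55·exp(−0.13863·33) = 0.567 mg/L
Dose 2 (285 mg at t=12 h): 285·exp(−0.13863·21) = 15.507 mg/L
Dose 3 (415 mg at t=24 h): 415·exp(−0.13863·9) = 119.177 mg/L
C(33) = 0.567 + 15.507 + 119.177 = 135.251 mg/L

135.251 mg/L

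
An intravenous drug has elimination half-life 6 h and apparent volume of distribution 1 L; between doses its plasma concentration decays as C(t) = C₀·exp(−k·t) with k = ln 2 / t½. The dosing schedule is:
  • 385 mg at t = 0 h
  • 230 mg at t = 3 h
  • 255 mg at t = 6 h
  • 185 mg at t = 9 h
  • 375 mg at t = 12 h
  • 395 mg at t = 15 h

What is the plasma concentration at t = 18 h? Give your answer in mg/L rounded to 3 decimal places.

k = ln 2 / 6 = 0.11552 per h
Dose 1 (385 mg at t=0 h): 385·exp(−0.11552·18) = 48.125 mg/L
Dose 2 (230 mg at t=3 h): 230·exp(−0.11552·15) = 40.659 mg/L
Dose 3 (255 mg at t=6 h): 255·exp(−0.11552·12) = 63.750 mg/L
Dose 4 (185 mg at t=9 h): 185·exp(−0.11552·9) = 65.407 mg/L
Dose 5 (375 mg at t=12 h): 375·exp(−0.11552·6) = 187.500 mg/L
Dose 6 (395 mg at t=15 h): 395·exp(−0.11552·3) = 279.307 mg/L
C(18) = 48.125 + 40.659 + 63.750 + 65.407 + 187.500 + 279.307 = 684.748 mg/L

684.748 mg/L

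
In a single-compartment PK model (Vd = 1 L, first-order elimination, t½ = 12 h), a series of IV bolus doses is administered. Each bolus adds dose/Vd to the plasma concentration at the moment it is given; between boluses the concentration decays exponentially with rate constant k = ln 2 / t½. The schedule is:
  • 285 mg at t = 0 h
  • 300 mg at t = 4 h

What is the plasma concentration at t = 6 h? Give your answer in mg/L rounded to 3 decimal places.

468.795 mg/L

k = ln 2 / 12 = 0.05776 per h
Dose 1 (285 mg at t=0 h): 285·exp(−0.05776·6) = 201.525 mg/L
Dose 2 (300 mg at t=4 h): 300·exp(−0.05776·2) = 267.270 mg/L
C(6) = 201.525 + 267.270 = 468.795 mg/L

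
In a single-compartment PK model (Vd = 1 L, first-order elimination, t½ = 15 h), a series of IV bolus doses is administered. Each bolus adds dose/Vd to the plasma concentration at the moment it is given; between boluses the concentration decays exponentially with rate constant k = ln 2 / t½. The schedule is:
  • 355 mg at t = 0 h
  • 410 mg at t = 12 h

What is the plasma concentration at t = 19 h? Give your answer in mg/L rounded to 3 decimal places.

444.235 mg/L

k = ln 2 / 15 = 0.04621 per h
Dose 1 (355 mg at t=0 h): 355·exp(−0.04621·19) = 147.545 mg/L
Dose 2 (410 mg at t=12 h): 410·exp(−0.04621·7) = 296.690 mg/L
C(19) = 147.545 + 296.690 = 444.235 mg/L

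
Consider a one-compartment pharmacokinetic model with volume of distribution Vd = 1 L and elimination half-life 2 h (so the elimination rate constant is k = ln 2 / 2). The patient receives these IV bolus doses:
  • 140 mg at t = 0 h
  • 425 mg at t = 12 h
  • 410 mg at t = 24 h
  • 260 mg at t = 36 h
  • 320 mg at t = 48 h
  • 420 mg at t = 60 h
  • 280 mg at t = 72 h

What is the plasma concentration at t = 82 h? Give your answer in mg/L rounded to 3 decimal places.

8.958 mg/L

k = ln 2 / 2 = 0.34657 per h
Dose 1 (140 mg at t=0 h): 140·exp(−0.34657·82) = 0.000 mg/L
Dose 2 (425 mg at t=12 h): 425·exp(−0.34657·70) = 0.000 mg/L
Dose 3 (410 mg at t=24 h): 410·exp(−0.34657·58) = 0.000 mg/L
Dose 4 (260 mg at t=36 h): 260·exp(−0.34657·46) = 0.000 mg/L
Dose 5 (320 mg at t=48 h): 320·exp(−0.34657·34) = 0.002 mg/L
Dose 6 (420 mg at t=60 h): 420·exp(−0.34657·22) = 0.205 mg/L
Dose 7 (280 mg at t=72 h): 280·exp(−0.34657·10) = 8.750 mg/L
C(82) = 0.000 + 0.000 + 0.000 + 0.000 + 0.002 + 0.205 + 8.750 = 8.958 mg/L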